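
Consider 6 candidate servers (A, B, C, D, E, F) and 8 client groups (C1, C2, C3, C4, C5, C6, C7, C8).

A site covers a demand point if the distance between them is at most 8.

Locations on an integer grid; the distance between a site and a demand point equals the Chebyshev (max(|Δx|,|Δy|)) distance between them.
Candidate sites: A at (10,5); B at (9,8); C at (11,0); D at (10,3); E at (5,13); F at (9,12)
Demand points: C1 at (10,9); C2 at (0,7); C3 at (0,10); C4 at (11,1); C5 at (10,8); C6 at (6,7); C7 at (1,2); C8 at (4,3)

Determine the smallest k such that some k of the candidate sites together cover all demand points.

Coverage sets (demand points within 8 of each site):
  A: {C1, C4, C5, C6, C8}
  B: {C1, C4, C5, C6, C7, C8}
  C: {C4, C5, C6, C8}
  D: {C1, C4, C5, C6, C8}
  E: {C1, C2, C3, C5, C6}
  F: {C1, C5, C6}
No single site covers all 8 demand points.
But {B, E} covers everything, so the minimum is 2.

2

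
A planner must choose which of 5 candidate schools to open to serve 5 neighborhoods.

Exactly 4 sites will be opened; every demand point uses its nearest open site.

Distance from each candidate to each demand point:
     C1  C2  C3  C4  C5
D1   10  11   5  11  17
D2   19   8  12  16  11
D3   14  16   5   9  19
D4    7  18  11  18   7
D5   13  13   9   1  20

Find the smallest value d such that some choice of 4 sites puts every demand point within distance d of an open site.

Open {D1, D2, D4, D5}.
  Farthest demand point is C2 at distance 8 (to D2); all others are ≤ 8.
With {D2, D3, D4, D5} the worst case is 8.
With {D1, D2, D3, D4} the worst case is 9.
No size-4 selection achieves below 8.

8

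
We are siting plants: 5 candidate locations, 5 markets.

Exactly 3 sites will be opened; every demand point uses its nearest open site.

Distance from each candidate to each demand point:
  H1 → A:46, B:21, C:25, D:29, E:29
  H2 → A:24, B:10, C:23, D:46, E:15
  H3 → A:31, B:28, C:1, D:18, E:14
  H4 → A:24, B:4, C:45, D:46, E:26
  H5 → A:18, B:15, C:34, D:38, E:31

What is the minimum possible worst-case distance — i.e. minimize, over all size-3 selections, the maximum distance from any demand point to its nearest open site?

Open {H1, H3, H5}.
  Farthest demand point is A at distance 18 (to H5); all others are ≤ 18.
With {H2, H3, H5} the worst case is 18.
With {H3, H4, H5} the worst case is 18.
No size-3 selection achieves below 18.

18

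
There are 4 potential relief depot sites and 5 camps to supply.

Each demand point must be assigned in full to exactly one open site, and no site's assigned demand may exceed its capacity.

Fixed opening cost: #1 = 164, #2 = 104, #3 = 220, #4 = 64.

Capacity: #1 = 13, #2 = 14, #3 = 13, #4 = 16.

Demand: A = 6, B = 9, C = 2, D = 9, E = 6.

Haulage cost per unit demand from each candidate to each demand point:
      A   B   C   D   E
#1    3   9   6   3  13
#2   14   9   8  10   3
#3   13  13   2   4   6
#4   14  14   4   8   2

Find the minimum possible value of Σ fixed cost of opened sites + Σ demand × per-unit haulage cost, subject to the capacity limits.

Open {#1, #2, #4}; cheapest assignment that respects the capacities:
  #1 (cap 13, load 8): A, C — cost 6×3 + 2×6 = 30
  #2 (cap 14, load 9): B — cost 9×9 = 81
  #4 (cap 16, load 15): D, E — cost 9×8 + 6×2 = 84
  Shipping 195, fixed 332 → total 527.
  Any other capacity-feasible assignment to {#1, #2, #4} ships for at least 195.
Compare {#2, #3, #4}: its best feasible assignment gives total 605.
Compare {#1, #3, #4}: its best feasible assignment gives total 644.
Every other set of open sites that can feasibly serve all demand totals ≥ 605 even under its best assignment. Minimum: 527.

527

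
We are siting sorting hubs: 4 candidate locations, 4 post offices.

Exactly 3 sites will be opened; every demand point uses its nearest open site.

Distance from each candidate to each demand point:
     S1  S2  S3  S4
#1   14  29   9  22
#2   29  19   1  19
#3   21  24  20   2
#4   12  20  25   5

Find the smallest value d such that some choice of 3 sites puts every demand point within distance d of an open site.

Open {#1, #2, #3}.
  Farthest demand point is S2 at distance 19 (to #2); all others are ≤ 19.
With {#1, #2, #4} the worst case is 19.
With {#2, #3, #4} the worst case is 19.
No size-3 selection achieves below 19.

19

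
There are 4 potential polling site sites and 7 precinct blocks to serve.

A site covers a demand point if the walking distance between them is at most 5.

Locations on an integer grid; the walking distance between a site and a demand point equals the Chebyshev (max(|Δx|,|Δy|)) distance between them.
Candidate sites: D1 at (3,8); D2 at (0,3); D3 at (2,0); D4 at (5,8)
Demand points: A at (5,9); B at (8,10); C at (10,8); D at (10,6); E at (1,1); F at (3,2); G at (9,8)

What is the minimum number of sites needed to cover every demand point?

2

Coverage sets (demand points within 5 of each site):
  D1: {A, B}
  D2: {E, F}
  D3: {E, F}
  D4: {A, B, C, D, G}
No single site covers all 7 demand points.
But {D2, D4} covers everything, so the minimum is 2.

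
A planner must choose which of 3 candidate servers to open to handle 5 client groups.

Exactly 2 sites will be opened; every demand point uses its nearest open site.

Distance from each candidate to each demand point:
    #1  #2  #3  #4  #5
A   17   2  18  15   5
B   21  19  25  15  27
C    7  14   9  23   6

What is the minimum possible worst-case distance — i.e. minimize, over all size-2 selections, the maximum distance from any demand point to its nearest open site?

15

Open {A, C}.
  Farthest demand point is #4 at distance 15 (to A); all others are ≤ 15.
With {B, C} the worst case is 15.
With {A, B} the worst case is 18.
No size-2 selection achieves below 15.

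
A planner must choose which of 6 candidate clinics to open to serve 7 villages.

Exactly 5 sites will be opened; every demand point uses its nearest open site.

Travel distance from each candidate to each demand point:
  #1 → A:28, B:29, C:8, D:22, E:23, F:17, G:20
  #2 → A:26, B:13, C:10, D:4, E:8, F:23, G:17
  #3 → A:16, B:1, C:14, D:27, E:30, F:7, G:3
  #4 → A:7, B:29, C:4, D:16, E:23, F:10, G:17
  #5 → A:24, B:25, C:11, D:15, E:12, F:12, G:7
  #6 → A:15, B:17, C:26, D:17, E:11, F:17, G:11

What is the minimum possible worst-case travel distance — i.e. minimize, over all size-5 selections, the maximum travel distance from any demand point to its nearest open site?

Open {#1, #2, #3, #4, #5}.
  Farthest demand point is E at travel distance 8 (to #2); all others are ≤ 8.
With {#1, #2, #3, #4, #6} the worst case is 8.
With {#2, #3, #4, #5, #6} the worst case is 8.
No size-5 selection achieves below 8.

8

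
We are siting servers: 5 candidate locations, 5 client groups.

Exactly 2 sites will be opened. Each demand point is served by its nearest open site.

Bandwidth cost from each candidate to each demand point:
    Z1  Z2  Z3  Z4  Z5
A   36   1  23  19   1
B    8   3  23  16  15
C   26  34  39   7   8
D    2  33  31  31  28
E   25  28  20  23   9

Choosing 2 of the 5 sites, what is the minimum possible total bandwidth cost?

46

Open {A, D}.
  Z1→D 2, Z2→A 1, Z3→A 23, Z4→A 19, Z5→A 1  ⇒ total 46.
Compare {A, B}: total 49.
Compare {B, C}: total 49.
No size-2 selection does better; minimum is 46.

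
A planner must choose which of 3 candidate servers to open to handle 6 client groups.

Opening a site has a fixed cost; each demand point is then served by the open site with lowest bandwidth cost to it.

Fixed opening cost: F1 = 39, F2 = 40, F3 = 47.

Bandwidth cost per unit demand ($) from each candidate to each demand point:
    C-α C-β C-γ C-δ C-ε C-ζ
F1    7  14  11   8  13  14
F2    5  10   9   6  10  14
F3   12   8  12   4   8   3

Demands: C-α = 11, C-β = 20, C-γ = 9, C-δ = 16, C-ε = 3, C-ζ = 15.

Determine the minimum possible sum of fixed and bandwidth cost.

Open {F2, F3}: assign each demand point to its cheapest open site.
  C-α→F2 11×5=55, C-β→F3 20×8=160, C-γ→F2 9×9=81, C-δ→F3 16×4=64, C-ε→F3 3×8=24, C-ζ→F3 15×3=45
  bandwidth cost 429, fixed 87 → total 516.
Compare {F1, F3}: bandwidth cost 469 + fixed 86 = 555.
Compare {F1, F2, F3}: bandwidth cost 429 + fixed 126 = 555.
Compare {F3}: bandwidth cost 533 + fixed 47 = 580.
All other subsets cost ≥ 555. Minimum total cost: 516.

516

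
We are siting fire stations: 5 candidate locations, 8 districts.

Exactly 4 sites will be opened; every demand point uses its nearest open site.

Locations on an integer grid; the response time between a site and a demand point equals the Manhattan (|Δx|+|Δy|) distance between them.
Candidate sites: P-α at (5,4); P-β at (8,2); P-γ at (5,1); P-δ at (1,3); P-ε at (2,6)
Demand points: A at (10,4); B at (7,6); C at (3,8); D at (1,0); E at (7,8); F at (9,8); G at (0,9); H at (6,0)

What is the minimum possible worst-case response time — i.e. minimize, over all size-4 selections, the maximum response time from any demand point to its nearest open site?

7

Open {P-α, P-β, P-γ, P-δ}.
  Farthest demand point is F at response time 7 (to P-β); all others are ≤ 7.
With {P-α, P-β, P-γ, P-ε} the worst case is 7.
With {P-α, P-β, P-δ, P-ε} the worst case is 7.
No size-4 selection achieves below 7.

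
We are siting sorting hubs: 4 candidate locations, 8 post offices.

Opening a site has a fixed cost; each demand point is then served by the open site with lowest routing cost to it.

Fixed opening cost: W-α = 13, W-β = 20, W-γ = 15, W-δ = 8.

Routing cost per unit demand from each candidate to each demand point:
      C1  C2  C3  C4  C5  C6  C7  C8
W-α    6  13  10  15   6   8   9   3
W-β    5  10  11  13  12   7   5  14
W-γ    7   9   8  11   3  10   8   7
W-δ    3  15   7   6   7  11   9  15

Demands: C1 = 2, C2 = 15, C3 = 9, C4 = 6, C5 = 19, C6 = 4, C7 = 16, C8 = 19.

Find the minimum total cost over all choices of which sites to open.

Open {W-α, W-β, W-γ, W-δ}: assign each demand point to its cheapest open site.
  C1→W-δ 2×3=6, C2→W-γ 15×9=135, C3→W-δ 9×7=63, C4→W-δ 6×6=36, C5→W-γ 19×3=57, C6→W-β 4×7=28, C7→W-β 16×5=80, C8→W-α 19×3=57
  routing cost 462, fixed 56 → total 518.
Compare {W-α, W-γ, W-δ}: routing cost 514 + fixed 36 = 550.
Compare {W-α, W-β, W-γ}: routing cost 505 + fixed 48 = 553.
Compare {W-α, W-β, W-δ}: routing cost 534 + fixed 41 = 575.
All other subsets cost ≥ 550. Minimum total cost: 518.

518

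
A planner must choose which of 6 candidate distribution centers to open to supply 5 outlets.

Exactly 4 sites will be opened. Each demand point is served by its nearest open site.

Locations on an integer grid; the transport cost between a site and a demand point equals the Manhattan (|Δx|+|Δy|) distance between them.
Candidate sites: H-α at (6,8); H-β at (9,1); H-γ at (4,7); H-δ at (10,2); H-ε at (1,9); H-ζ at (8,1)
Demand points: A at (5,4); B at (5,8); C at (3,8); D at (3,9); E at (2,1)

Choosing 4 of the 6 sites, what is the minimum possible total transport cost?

15

Open {H-α, H-γ, H-ε, H-ζ}.
  A→H-γ 4, B→H-α 1, C→H-γ 2, D→H-ε 2, E→H-ζ 6  ⇒ total 15.
Compare {H-α, H-β, H-γ, H-ε}: total 16.
Compare {H-α, H-β, H-γ, H-ζ}: total 16.
No size-4 selection does better; minimum is 15.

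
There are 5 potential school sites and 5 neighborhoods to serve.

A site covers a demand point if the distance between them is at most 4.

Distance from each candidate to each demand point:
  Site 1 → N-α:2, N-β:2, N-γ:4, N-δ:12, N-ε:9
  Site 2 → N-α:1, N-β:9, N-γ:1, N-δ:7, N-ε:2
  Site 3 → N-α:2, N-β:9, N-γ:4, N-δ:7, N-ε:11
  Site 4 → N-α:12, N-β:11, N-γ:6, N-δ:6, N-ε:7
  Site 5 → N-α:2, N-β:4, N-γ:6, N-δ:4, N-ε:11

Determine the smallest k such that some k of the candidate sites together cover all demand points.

2

Coverage sets (demand points within 4 of each site):
  Site 1: {N-α, N-β, N-γ}
  Site 2: {N-α, N-γ, N-ε}
  Site 3: {N-α, N-γ}
  Site 4: {}
  Site 5: {N-α, N-β, N-δ}
No single site covers all 5 demand points.
But {Site 2, Site 5} covers everything, so the minimum is 2.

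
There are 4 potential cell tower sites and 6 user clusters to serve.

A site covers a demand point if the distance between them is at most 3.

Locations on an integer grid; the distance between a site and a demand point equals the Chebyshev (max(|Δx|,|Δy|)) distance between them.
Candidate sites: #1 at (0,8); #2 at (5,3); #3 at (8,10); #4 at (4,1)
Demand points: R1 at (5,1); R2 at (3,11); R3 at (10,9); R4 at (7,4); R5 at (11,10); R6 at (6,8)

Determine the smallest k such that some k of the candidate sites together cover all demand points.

Coverage sets (demand points within 3 of each site):
  #1: {R2}
  #2: {R1, R4}
  #3: {R3, R5, R6}
  #4: {R1, R4}
No 2 sites suffice: every size-2 union leaves at least one demand point uncovered.
But {#1, #2, #3} covers everything, so the minimum is 3.

3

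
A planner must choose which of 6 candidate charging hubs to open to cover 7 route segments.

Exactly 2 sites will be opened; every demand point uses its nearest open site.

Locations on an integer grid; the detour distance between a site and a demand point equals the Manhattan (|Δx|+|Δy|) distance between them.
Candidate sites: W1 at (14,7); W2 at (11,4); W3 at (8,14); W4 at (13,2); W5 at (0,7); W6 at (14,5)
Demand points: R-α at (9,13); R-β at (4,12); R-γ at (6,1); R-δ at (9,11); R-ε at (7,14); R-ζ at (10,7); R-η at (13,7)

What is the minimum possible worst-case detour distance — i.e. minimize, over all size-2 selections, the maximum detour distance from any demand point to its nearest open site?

Open {W2, W3}.
  Farthest demand point is R-γ at detour distance 8 (to W2); all others are ≤ 8.
With {W3, W4} the worst case is 8.
With {W3, W5} the worst case is 12.
No size-2 selection achieves below 8.

8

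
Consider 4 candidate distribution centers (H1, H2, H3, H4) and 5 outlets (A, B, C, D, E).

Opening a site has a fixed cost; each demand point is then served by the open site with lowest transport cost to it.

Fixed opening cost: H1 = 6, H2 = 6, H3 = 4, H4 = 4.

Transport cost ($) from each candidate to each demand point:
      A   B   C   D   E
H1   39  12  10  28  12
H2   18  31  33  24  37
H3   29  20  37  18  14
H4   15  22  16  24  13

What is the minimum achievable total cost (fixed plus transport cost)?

81

Open {H1, H3, H4}: assign each demand point to its cheapest open site.
  A→H4 15, B→H1 12, C→H1 10, D→H3 18, E→H1 12
  transport cost 67, fixed 14 → total 81.
Compare {H1, H4}: transport cost 73 + fixed 10 = 83.
Compare {H1, H2, H3}: transport cost 70 + fixed 16 = 86.
Compare {H1, H2, H3, H4}: transport cost 67 + fixed 20 = 87.
All other subsets cost ≥ 83. Minimum total cost: 81.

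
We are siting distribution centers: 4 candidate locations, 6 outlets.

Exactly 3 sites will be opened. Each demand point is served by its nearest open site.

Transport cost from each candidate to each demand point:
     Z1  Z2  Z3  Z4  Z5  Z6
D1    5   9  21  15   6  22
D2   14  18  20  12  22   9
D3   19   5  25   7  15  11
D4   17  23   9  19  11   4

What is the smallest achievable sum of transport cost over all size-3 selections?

36

Open {D1, D3, D4}.
  Z1→D1 5, Z2→D3 5, Z3→D4 9, Z4→D3 7, Z5→D1 6, Z6→D4 4  ⇒ total 36.
Compare {D1, D2, D4}: total 45.
Compare {D2, D3, D4}: total 50.
No size-3 selection does better; minimum is 36.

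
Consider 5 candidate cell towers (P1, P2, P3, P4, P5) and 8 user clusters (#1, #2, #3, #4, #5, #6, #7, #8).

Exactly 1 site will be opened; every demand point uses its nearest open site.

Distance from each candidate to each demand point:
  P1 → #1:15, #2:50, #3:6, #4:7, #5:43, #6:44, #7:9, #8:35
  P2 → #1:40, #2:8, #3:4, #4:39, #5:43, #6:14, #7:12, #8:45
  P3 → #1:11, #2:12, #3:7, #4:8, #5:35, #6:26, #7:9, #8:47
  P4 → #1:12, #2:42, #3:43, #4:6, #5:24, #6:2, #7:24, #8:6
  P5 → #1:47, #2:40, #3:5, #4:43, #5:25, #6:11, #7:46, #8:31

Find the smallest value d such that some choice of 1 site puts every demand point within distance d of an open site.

Open {P4}.
  Farthest demand point is #3 at distance 43 (to P4); all others are ≤ 43.
With {P2} the worst case is 45.
With {P3} the worst case is 47.
No size-1 selection achieves below 43.

43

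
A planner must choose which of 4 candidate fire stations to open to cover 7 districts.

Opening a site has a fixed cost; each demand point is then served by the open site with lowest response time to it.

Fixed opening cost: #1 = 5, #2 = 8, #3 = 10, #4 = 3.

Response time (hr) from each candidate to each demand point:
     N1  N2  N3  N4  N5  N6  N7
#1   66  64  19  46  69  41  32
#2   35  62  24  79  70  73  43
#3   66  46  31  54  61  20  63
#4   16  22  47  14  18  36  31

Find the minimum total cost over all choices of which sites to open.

Open {#1, #3, #4}: assign each demand point to its cheapest open site.
  N1→#4 16, N2→#4 22, N3→#1 19, N4→#4 14, N5→#4 18, N6→#3 20, N7→#4 31
  response time 140, fixed 18 → total 158.
Compare {#1, #4}: response time 156 + fixed 8 = 164.
Compare {#3, #4}: response time 152 + fixed 13 = 165.
Compare {#2, #3, #4}: response time 145 + fixed 21 = 166.
All other subsets cost ≥ 164. Minimum total cost: 158.

158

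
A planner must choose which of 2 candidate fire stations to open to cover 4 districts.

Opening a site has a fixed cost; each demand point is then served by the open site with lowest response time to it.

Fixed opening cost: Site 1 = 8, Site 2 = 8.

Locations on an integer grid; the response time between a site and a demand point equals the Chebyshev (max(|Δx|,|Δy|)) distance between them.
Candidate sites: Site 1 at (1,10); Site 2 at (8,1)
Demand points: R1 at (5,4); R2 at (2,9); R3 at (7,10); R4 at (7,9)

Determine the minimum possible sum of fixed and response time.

27

Open {Site 1}: assign each demand point to its cheapest open site.
  R1→Site 1 6, R2→Site 1 1, R3→Site 1 6, R4→Site 1 6
  response time 19, fixed 8 → total 27.
Compare {Site 1, Site 2}: response time 16 + fixed 16 = 32.
Compare {Site 2}: response time 28 + fixed 8 = 36.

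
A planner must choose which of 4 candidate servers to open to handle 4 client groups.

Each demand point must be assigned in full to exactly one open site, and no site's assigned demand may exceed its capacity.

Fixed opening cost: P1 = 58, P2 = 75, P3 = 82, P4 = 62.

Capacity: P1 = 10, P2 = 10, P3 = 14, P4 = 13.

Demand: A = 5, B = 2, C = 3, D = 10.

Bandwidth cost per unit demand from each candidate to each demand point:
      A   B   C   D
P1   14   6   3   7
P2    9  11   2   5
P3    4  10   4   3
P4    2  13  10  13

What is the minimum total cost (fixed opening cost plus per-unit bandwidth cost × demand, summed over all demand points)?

222

Open {P3, P4}; cheapest assignment that respects the capacities:
  P3 (cap 14, load 13): C, D — cost 3×4 + 10×3 = 42
  P4 (cap 13, load 7): A, B — cost 5×2 + 2×13 = 36
  Shipping 78, fixed 144 → total 222.
  Any other capacity-feasible assignment to {P3, P4} ships for at least 78.
Compare {P2, P4}: its best feasible assignment gives total 253.
Compare {P1, P4}: its best feasible assignment gives total 256.
Every other set of open sites that can feasibly serve all demand totals ≥ 253 even under its best assignment. Minimum: 222.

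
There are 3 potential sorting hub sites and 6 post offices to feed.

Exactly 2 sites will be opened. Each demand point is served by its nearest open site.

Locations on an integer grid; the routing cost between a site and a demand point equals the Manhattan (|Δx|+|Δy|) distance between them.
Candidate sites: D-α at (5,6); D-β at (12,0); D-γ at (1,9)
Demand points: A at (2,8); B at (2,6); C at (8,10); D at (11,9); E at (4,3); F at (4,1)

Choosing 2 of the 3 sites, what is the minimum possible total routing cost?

31

Open {D-α, D-γ}.
  A→D-γ 2, B→D-α 3, C→D-α 7, D→D-α 9, E→D-α 4, F→D-α 6  ⇒ total 31.
Compare {D-α, D-β}: total 34.
Compare {D-β, D-γ}: total 42.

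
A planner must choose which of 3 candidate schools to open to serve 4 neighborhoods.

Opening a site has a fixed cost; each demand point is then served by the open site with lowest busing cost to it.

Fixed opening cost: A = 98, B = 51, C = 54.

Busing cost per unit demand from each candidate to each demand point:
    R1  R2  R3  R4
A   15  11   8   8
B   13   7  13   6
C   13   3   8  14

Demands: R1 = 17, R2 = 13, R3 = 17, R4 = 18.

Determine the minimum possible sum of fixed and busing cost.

609

Open {B, C}: assign each demand point to its cheapest open site.
  R1→B 17×13=221, R2→C 13×3=39, R3→C 17×8=136, R4→B 18×6=108
  busing cost 504, fixed 105 → total 609.
Compare {B}: busing cost 641 + fixed 51 = 692.
Compare {A, C}: busing cost 540 + fixed 152 = 692.
Compare {C}: busing cost 648 + fixed 54 = 702.
All other subsets cost ≥ 692. Minimum total cost: 609.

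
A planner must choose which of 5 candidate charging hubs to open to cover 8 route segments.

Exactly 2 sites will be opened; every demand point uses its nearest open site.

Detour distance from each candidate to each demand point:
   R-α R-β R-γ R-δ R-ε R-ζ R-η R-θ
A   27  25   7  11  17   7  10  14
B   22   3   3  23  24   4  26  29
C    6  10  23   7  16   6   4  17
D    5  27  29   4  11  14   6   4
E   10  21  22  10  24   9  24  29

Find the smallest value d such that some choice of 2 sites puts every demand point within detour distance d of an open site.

Open {B, D}.
  Farthest demand point is R-ε at detour distance 11 (to D); all others are ≤ 11.
With {A, C} the worst case is 16.
With {B, C} the worst case is 17.
No size-2 selection achieves below 11.

11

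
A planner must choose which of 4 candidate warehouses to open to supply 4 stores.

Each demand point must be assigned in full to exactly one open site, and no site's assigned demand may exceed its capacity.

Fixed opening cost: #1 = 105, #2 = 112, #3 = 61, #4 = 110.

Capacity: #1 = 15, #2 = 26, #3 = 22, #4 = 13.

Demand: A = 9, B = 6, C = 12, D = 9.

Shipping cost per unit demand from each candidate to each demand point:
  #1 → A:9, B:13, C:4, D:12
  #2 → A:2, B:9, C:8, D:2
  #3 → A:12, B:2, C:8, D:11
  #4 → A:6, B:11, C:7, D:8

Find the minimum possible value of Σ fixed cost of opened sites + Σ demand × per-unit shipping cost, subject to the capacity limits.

Open {#2, #3}; cheapest assignment that respects the capacities:
  #2 (cap 26, load 18): A, D — cost 9×2 + 9×2 = 36
  #3 (cap 22, load 18): B, C — cost 6×2 + 12×8 = 108
  Shipping 144, fixed 173 → total 317.
  Any other capacity-feasible assignment to {#2, #3} ships for at least 144.
Compare {#1, #2}: its best feasible assignment gives total 355.
Compare {#1, #2, #3}: its best feasible assignment gives total 374.
Every other set of open sites that can feasibly serve all demand totals ≥ 355 even under its best assignment. Minimum: 317.

317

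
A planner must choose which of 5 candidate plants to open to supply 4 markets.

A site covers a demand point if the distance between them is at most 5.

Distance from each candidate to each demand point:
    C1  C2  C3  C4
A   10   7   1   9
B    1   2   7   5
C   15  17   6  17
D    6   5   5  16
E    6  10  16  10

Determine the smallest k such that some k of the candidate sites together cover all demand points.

2

Coverage sets (demand points within 5 of each site):
  A: {C3}
  B: {C1, C2, C4}
  C: {}
  D: {C2, C3}
  E: {}
No single site covers all 4 demand points.
But {A, B} covers everything, so the minimum is 2.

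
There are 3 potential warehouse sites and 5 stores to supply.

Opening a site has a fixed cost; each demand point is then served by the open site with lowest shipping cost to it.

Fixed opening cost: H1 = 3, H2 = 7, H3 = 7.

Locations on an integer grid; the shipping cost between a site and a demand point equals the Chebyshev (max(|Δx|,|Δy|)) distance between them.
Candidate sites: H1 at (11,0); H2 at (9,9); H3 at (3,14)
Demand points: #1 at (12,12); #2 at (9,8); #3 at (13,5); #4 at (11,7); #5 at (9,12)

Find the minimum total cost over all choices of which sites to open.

Open {H2}: assign each demand point to its cheapest open site.
  #1→H2 3, #2→H2 1, #3→H2 4, #4→H2 2, #5→H2 3
  shipping cost 13, fixed 7 → total 20.
Compare {H1, H2}: shipping cost 13 + fixed 10 = 23.
Compare {H2, H3}: shipping cost 13 + fixed 14 = 27.
Compare {H1, H2, H3}: shipping cost 13 + fixed 17 = 30.
All other subsets cost ≥ 23. Minimum total cost: 20.

20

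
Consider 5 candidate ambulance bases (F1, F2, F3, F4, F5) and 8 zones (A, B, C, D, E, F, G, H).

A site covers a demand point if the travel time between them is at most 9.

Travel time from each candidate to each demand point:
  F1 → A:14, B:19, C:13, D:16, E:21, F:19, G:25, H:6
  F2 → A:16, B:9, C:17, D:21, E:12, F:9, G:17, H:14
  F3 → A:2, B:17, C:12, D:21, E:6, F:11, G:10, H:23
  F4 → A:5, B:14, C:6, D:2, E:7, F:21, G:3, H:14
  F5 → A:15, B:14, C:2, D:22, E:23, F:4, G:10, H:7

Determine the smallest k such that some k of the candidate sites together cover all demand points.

3

Coverage sets (demand points within 9 of each site):
  F1: {H}
  F2: {B, F}
  F3: {A, E}
  F4: {A, C, D, E, G}
  F5: {C, F, H}
No 2 sites suffice: every size-2 union leaves at least one demand point uncovered.
But {F1, F2, F4} covers everything, so the minimum is 3.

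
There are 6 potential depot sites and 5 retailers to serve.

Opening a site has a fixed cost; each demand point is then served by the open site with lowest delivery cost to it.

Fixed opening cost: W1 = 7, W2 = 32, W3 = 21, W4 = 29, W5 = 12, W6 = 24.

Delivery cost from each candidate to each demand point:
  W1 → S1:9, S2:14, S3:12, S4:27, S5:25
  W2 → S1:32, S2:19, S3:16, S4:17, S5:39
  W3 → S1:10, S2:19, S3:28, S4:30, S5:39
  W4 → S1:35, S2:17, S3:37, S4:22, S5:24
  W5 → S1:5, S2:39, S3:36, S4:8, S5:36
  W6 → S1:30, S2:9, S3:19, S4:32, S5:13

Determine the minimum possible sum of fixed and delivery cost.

Open {W1, W5}: assign each demand point to its cheapest open site.
  S1→W5 5, S2→W1 14, S3→W1 12, S4→W5 8, S5→W1 25
  delivery cost 64, fixed 19 → total 83.
Compare {W5, W6}: delivery cost 54 + fixed 36 = 90.
Compare {W1, W5, W6}: delivery cost 47 + fixed 43 = 90.
Compare {W1}: delivery cost 87 + fixed 7 = 94.
All other subsets cost ≥ 90. Minimum total cost: 83.

83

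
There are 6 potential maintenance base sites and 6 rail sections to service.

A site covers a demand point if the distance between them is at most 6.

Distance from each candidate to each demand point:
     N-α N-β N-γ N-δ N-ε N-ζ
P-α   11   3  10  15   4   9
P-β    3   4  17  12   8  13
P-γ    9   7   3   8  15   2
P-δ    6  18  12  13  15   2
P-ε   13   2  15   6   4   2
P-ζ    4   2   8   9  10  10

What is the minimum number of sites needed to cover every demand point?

3

Coverage sets (demand points within 6 of each site):
  P-α: {N-β, N-ε}
  P-β: {N-α, N-β}
  P-γ: {N-γ, N-ζ}
  P-δ: {N-α, N-ζ}
  P-ε: {N-β, N-δ, N-ε, N-ζ}
  P-ζ: {N-α, N-β}
No 2 sites suffice: every size-2 union leaves at least one demand point uncovered.
But {P-β, P-γ, P-ε} covers everything, so the minimum is 3.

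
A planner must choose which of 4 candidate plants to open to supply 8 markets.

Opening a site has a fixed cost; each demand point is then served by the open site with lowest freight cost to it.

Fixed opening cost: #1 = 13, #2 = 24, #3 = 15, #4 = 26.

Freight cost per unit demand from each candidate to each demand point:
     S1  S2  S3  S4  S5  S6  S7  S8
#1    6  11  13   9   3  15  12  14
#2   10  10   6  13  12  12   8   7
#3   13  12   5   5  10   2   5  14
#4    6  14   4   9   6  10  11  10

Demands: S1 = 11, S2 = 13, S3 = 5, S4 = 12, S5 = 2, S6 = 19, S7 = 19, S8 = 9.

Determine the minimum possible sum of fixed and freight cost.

Open {#1, #2, #3}: assign each demand point to its cheapest open site.
  S1→#1 11×6=66, S2→#2 13×10=130, S3→#3 5×5=25, S4→#3 12×5=60, S5→#1 2×3=6, S6→#3 19×2=38, S7→#3 19×5=95, S8→#2 9×7=63
  freight cost 483, fixed 52 → total 535.
Compare {#2, #3, #4}: freight cost 484 + fixed 65 = 549.
Compare {#1, #2, #3, #4}: freight cost 478 + fixed 78 = 556.
Compare {#1, #3, #4}: freight cost 518 + fixed 54 = 572.
All other subsets cost ≥ 549. Minimum total cost: 535.

535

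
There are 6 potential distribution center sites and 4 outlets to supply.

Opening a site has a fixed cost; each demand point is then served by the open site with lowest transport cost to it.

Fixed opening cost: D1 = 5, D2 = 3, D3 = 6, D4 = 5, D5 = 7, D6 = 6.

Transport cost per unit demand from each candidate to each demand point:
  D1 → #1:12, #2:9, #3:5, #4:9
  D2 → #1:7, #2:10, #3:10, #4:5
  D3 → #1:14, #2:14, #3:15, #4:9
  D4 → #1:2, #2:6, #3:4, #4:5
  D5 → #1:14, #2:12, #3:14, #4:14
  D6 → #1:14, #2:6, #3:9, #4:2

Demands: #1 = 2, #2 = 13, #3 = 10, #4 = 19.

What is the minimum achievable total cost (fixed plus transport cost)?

171

Open {D4, D6}: assign each demand point to its cheapest open site.
  #1→D4 2×2=4, #2→D4 13×6=78, #3→D4 10×4=40, #4→D6 19×2=38
  transport cost 160, fixed 11 → total 171.
Compare {D2, D4, D6}: transport cost 160 + fixed 14 = 174.
Compare {D1, D4, D6}: transport cost 160 + fixed 16 = 176.
Compare {D3, D4, D6}: transport cost 160 + fixed 17 = 177.
All other subsets cost ≥ 174. Minimum total cost: 171.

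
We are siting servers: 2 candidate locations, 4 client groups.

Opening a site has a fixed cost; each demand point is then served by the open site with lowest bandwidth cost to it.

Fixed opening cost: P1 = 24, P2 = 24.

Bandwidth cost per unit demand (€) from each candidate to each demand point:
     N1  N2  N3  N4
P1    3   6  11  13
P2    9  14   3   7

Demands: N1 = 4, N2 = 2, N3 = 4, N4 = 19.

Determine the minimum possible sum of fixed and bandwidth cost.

Open {P1, P2}: assign each demand point to its cheapest open site.
  N1→P1 4×3=12, N2→P1 2×6=12, N3→P2 4×3=12, N4→P2 19×7=133
  bandwidth cost 169, fixed 48 → total 217.
Compare {P2}: bandwidth cost 209 + fixed 24 = 233.
Compare {P1}: bandwidth cost 315 + fixed 24 = 339.

217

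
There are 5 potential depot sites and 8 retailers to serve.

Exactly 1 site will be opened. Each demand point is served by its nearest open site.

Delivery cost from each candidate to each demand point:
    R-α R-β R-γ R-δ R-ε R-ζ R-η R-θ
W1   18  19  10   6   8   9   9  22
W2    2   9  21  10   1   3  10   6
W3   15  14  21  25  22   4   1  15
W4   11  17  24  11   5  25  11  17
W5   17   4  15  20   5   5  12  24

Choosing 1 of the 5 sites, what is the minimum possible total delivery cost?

Open {W2}.
  R-α→W2 2, R-β→W2 9, R-γ→W2 21, R-δ→W2 10, R-ε→W2 1, R-ζ→W2 3, R-η→W2 10, R-θ→W2 6  ⇒ total 62.
Compare {W1}: total 101.
Compare {W5}: total 102.
No size-1 selection does better; minimum is 62.

62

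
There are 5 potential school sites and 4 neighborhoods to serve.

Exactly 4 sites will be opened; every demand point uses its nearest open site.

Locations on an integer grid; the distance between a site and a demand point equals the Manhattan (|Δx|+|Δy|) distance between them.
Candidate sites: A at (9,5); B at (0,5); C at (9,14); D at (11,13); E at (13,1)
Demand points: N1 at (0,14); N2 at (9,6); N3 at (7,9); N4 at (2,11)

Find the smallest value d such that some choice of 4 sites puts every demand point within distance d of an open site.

Open {A, B, C, D}.
  Farthest demand point is N1 at distance 9 (to B); all others are ≤ 9.
With {A, B, C, E} the worst case is 9.
With {A, B, D, E} the worst case is 9.
No size-4 selection achieves below 9.

9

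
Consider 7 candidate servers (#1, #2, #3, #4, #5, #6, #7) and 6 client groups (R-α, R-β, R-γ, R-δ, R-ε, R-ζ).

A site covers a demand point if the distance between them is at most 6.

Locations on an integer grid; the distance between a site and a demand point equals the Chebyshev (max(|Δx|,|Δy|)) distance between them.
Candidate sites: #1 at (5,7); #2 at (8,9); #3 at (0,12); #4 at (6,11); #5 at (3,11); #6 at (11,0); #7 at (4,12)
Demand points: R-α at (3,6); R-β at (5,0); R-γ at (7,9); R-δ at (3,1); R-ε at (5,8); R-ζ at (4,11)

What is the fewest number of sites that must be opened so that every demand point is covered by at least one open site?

Coverage sets (demand points within 6 of each site):
  #1: {R-α, R-γ, R-δ, R-ε, R-ζ}
  #2: {R-α, R-γ, R-ε, R-ζ}
  #3: {R-α, R-ε, R-ζ}
  #4: {R-α, R-γ, R-ε, R-ζ}
  #5: {R-α, R-γ, R-ε, R-ζ}
  #6: {R-β}
  #7: {R-α, R-γ, R-ε, R-ζ}
No single site covers all 6 demand points.
But {#1, #6} covers everything, so the minimum is 2.

2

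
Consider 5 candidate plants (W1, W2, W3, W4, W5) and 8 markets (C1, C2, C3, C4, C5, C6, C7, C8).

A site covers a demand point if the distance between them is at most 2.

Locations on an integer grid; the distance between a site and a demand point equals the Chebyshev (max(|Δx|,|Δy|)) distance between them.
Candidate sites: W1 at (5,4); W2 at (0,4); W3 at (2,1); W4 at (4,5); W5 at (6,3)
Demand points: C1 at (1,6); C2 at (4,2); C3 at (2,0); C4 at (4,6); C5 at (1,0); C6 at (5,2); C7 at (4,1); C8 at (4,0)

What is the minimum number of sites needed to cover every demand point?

Coverage sets (demand points within 2 of each site):
  W1: {C2, C4, C6}
  W2: {C1}
  W3: {C2, C3, C5, C7, C8}
  W4: {C4}
  W5: {C2, C6, C7}
No 2 sites suffice: every size-2 union leaves at least one demand point uncovered.
But {W1, W2, W3} covers everything, so the minimum is 3.

3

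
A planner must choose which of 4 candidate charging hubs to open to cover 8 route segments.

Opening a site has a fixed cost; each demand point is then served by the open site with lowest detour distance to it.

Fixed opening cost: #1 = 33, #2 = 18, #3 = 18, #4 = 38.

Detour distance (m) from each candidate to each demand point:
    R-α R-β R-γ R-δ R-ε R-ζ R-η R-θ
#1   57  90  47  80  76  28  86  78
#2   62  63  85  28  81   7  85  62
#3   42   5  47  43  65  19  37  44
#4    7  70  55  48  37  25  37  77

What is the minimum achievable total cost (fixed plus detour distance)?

286

Open {#2, #3, #4}: assign each demand point to its cheapest open site.
  R-α→#4 7, R-β→#3 5, R-γ→#3 47, R-δ→#2 28, R-ε→#4 37, R-ζ→#2 7, R-η→#3 37, R-θ→#3 44
  detour distance 212, fixed 74 → total 286.
Compare {#3, #4}: detour distance 239 + fixed 56 = 295.
Compare {#2, #3}: detour distance 275 + fixed 36 = 311.
Compare {#1, #2, #3, #4}: detour distance 212 + fixed 107 = 319.
All other subsets cost ≥ 295. Minimum total cost: 286.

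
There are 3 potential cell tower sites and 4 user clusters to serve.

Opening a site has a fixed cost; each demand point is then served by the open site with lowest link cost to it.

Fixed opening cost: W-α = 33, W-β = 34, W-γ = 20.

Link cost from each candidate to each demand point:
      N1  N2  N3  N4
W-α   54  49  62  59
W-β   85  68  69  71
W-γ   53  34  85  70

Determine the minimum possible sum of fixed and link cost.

Open {W-α}: assign each demand point to its cheapest open site.
  N1→W-α 54, N2→W-α 49, N3→W-α 62, N4→W-α 59
  link cost 224, fixed 33 → total 257.
Compare {W-α, W-γ}: link cost 208 + fixed 53 = 261.
Compare {W-γ}: link cost 242 + fixed 20 = 262.
Compare {W-β, W-γ}: link cost 226 + fixed 54 = 280.
All other subsets cost ≥ 261. Minimum total cost: 257.

257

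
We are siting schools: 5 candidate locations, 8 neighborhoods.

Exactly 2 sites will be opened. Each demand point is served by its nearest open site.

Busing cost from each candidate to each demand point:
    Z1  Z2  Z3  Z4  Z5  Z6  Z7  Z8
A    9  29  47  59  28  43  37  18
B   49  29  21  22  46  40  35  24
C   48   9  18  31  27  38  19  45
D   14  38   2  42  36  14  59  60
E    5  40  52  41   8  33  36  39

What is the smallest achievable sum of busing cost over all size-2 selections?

161

Open {C, D}.
  Z1→D 14, Z2→C 9, Z3→D 2, Z4→C 31, Z5→C 27, Z6→D 14, Z7→C 19, Z8→C 45  ⇒ total 161.
Compare {C, E}: total 162.
Compare {A, C}: total 169.
No size-2 selection does better; minimum is 161.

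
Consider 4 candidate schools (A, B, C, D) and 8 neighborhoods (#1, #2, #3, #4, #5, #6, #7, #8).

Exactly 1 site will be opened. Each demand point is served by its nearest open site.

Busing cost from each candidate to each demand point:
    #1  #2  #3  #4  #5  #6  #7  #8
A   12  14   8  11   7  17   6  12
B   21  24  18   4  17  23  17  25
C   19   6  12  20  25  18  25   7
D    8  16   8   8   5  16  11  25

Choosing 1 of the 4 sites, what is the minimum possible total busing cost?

Open {A}.
  #1→A 12, #2→A 14, #3→A 8, #4→A 11, #5→A 7, #6→A 17, #7→A 6, #8→A 12  ⇒ total 87.
Compare {D}: total 97.
Compare {C}: total 132.
No size-1 selection does better; minimum is 87.

87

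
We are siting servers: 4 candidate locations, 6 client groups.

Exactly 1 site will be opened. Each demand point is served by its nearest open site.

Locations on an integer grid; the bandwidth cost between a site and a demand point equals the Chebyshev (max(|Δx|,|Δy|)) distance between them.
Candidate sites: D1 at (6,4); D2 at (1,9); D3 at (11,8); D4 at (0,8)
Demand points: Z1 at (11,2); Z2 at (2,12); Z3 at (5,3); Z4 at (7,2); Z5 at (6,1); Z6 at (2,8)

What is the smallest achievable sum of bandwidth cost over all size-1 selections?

Open {D1}.
  Z1→D1 5, Z2→D1 8, Z3→D1 1, Z4→D1 2, Z5→D1 3, Z6→D1 4  ⇒ total 23.
Compare {D2}: total 35.
Compare {D4}: total 36.
No size-1 selection does better; minimum is 23.

23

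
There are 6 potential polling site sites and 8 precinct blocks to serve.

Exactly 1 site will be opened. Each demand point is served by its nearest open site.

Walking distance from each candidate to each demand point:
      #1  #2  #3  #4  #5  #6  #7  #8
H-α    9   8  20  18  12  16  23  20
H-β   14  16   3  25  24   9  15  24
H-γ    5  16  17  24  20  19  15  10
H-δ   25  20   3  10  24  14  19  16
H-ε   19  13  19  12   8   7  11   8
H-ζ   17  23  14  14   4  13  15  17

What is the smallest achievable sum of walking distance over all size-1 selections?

Open {H-ε}.
  #1→H-ε 19, #2→H-ε 13, #3→H-ε 19, #4→H-ε 12, #5→H-ε 8, #6→H-ε 7, #7→H-ε 11, #8→H-ε 8  ⇒ total 97.
Compare {H-ζ}: total 117.
Compare {H-α}: total 126.
No size-1 selection does better; minimum is 97.

97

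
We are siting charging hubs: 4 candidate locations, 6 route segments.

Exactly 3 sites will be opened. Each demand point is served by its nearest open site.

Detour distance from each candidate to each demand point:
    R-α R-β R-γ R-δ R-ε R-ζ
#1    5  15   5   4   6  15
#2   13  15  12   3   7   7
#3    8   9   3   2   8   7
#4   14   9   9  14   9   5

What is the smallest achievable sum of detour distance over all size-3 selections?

Open {#1, #3, #4}.
  R-α→#1 5, R-β→#3 9, R-γ→#3 3, R-δ→#3 2, R-ε→#1 6, R-ζ→#4 5  ⇒ total 30.
Compare {#1, #2, #3}: total 32.
Compare {#1, #2, #4}: total 33.
No size-3 selection does better; minimum is 30.

30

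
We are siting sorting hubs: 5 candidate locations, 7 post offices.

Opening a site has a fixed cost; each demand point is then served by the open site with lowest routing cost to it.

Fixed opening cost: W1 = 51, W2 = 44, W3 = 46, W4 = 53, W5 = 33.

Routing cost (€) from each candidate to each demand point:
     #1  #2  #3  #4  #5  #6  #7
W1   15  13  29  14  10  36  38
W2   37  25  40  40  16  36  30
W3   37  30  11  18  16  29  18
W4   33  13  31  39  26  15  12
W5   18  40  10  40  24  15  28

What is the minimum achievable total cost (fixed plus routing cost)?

Open {W1, W5}: assign each demand point to its cheapest open site.
  #1→W1 15, #2→W1 13, #3→W5 10, #4→W1 14, #5→W1 10, #6→W5 15, #7→W5 28
  routing cost 105, fixed 84 → total 189.
Compare {W3, W5}: routing cost 125 + fixed 79 = 204.
Compare {W3}: routing cost 159 + fixed 46 = 205.
Compare {W1}: routing cost 155 + fixed 51 = 206.
All other subsets cost ≥ 204. Minimum total cost: 189.

189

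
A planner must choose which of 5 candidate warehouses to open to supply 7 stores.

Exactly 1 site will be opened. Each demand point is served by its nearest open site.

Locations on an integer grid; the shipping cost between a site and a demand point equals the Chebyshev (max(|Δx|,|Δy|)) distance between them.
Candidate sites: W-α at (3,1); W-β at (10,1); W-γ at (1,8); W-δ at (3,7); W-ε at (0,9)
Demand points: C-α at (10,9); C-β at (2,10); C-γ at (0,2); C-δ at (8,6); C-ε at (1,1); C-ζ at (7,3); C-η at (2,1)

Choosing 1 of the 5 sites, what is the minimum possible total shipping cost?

Open {W-α}.
  C-α→W-α 8, C-β→W-α 9, C-γ→W-α 3, C-δ→W-α 5, C-ε→W-α 2, C-ζ→W-α 4, C-η→W-α 1  ⇒ total 32.
Compare {W-δ}: total 36.
Compare {W-γ}: total 44.
No size-1 selection does better; minimum is 32.

32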